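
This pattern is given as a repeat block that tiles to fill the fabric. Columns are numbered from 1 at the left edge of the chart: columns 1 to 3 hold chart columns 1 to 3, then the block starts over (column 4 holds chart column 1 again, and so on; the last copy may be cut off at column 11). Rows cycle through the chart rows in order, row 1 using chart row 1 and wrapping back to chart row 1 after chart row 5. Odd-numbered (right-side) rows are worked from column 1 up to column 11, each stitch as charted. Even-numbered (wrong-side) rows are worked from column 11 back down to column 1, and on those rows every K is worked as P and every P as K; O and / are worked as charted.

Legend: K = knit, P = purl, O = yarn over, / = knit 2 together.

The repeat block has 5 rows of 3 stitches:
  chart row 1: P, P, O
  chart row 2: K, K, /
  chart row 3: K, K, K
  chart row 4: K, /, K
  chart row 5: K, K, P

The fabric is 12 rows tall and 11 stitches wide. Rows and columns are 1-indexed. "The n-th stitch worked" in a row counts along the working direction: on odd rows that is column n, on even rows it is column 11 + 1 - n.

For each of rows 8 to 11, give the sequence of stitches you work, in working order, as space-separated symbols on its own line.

Row 8: chart row 3, WS - tiled (columns 1-11): K K K K K K K K K K K; work from column 11 back to 1 with K<->P swapped.
Row 9: chart row 4, RS - tile across columns 1-11 and work as-is.
Row 10: chart row 5, WS - tiled (columns 1-11): K K P K K P K K P K K; work from column 11 back to 1 with K<->P swapped.
Row 11: chart row 1, RS - tile across columns 1-11 and work as-is.

Rows as worked:
P P P P P P P P P P P
K / K K / K K / K K /
P P K P P K P P K P P
P P O P P O P P O P P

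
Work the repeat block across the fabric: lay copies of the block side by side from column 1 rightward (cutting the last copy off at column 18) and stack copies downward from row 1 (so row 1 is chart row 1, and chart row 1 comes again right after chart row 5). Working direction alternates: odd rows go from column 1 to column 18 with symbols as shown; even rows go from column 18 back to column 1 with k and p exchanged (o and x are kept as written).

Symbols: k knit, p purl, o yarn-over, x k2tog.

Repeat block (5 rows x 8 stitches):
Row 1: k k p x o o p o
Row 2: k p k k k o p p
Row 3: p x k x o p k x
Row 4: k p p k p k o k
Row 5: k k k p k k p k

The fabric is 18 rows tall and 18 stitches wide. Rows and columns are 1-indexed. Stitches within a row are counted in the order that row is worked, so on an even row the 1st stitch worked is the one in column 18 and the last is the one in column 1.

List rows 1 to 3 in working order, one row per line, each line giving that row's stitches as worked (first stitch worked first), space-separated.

Row 1: chart row 1, RS - tile across columns 1-18 and work as-is.
Row 2: chart row 2, WS - tiled (columns 1-18): k p k k k o p p k p k k k o p p k p; work from column 18 back to 1 with k<->p swapped.
Row 3: chart row 3, RS - tile across columns 1-18 and work as-is.

Rows as worked:
k k p x o o p o k k p x o o p o k k
k p k k o p p p k p k k o p p p k p
p x k x o p k x p x k x o p k x p x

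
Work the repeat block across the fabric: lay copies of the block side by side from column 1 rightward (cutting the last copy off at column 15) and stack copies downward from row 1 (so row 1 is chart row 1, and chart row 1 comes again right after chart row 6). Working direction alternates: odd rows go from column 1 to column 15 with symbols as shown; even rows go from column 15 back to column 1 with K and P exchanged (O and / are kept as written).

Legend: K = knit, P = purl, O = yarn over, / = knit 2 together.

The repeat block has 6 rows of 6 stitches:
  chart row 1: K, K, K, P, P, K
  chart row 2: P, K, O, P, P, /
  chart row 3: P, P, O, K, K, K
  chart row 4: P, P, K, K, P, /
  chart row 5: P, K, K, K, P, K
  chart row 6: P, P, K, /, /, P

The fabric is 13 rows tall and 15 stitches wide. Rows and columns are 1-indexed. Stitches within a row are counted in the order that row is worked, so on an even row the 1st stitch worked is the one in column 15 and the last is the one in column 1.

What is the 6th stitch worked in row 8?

Row 8 uses chart row ((8-1) mod 6)+1 = 2. Row 8 is even, so WS.
Chart row 2 tiled across columns 1-15: P K O P P / P K O P P / P K O
WS row: flip the tiled sequence (start at column 15) and apply K<->P; O and / stay.
Row 8 as worked: O P K / K K O P K / K K O P K
Counting 6 along the worked row gives K.

Stitch:
K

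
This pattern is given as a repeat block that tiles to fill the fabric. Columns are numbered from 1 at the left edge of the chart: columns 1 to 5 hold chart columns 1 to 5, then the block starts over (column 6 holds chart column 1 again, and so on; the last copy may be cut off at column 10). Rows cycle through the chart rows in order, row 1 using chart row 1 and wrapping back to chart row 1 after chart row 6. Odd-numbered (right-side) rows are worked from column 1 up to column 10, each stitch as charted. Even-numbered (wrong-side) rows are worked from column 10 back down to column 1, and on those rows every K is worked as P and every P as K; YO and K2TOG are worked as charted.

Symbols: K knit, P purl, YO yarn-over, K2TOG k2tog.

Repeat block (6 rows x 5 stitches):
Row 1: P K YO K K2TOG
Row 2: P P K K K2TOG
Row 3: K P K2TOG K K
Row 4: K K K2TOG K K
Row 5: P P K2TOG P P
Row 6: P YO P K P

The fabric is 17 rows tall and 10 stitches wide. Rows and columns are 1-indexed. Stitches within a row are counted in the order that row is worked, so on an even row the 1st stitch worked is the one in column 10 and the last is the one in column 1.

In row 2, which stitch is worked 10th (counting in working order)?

Result:
K

Derivation:
Row 2 uses chart row ((2-1) mod 6)+1 = 2. Row 2 is even, so WS.
Chart row 2 tiled across columns 1-10: P P K K K2TOG P P K K K2TOG
WS: work from column 10 back to column 1 (reverse the tiled row), swapping K<->P (YO and K2TOG unchanged).
Row 2 as worked: K2TOG P P K K K2TOG P P K K
The 10th stitch worked is K.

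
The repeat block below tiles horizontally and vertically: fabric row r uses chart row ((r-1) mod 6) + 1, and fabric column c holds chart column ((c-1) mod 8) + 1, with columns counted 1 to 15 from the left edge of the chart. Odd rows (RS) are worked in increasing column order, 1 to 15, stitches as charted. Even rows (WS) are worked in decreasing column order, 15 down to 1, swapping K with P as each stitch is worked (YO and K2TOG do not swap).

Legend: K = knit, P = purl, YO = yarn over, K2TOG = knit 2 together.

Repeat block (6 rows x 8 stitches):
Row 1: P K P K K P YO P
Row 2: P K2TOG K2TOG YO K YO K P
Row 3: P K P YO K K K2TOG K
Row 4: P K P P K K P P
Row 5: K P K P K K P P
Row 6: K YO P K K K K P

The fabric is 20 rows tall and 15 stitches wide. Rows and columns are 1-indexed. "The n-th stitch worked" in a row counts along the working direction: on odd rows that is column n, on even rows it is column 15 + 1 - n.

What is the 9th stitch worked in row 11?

For row 11: chart row = ((11-1) mod 6) + 1 = 5; this is a RS (odd) row.
Chart row 5 tiled across columns 1-15: K P K P K K P P K P K P K K P
RS row: no reversal, no swap; stitch n worked = column n.
The 9th stitch worked is K.

Result:
K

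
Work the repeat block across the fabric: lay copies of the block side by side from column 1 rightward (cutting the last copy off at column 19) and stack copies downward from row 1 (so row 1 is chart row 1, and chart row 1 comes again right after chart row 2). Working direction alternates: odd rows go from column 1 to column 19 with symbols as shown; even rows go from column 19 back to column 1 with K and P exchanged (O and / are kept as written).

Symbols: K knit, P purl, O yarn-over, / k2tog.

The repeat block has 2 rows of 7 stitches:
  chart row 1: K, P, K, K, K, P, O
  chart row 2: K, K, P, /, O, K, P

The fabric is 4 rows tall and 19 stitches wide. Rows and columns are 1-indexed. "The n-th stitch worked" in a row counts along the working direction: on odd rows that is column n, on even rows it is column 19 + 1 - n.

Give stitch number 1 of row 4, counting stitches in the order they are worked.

== STITCH ==
O

Derivation:
For row 4: chart row = ((4-1) mod 2) + 1 = 2; this is a WS (even) row.
Chart row 2 tiled across columns 1-19: K K P / O K P K K P / O K P K K P / O
Wrong side: read the tiled row from column 19 down to 1 and exchange K with P (leave O, /).
Row 4 as worked: O / K P P K P O / K P P K P O / K P P
The 1st stitch worked is O.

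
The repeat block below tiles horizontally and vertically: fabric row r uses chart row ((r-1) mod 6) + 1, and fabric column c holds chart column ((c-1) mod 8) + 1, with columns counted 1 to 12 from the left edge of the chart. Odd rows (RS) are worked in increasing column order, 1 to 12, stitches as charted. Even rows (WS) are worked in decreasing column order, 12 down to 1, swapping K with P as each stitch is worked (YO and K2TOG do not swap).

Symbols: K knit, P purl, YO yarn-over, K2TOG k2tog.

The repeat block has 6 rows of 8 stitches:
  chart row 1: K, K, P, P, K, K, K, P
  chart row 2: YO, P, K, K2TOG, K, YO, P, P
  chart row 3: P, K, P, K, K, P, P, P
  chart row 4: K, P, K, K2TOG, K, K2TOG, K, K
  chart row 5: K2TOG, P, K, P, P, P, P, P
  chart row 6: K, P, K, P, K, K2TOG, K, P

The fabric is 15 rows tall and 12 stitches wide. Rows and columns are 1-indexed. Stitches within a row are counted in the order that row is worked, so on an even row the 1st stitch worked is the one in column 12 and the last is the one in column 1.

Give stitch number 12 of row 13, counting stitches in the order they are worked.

Row 13: (13-1) mod 6 = 0, so use chart row 1. Odd row -> RS.
Chart row 1 tiled across columns 1-12: K K P P K K K P K K P P
RS: work column 1 to column 12, symbols as charted — the tiled row is the row as worked.
Stitch 12 in working order -> P

Stitch:
P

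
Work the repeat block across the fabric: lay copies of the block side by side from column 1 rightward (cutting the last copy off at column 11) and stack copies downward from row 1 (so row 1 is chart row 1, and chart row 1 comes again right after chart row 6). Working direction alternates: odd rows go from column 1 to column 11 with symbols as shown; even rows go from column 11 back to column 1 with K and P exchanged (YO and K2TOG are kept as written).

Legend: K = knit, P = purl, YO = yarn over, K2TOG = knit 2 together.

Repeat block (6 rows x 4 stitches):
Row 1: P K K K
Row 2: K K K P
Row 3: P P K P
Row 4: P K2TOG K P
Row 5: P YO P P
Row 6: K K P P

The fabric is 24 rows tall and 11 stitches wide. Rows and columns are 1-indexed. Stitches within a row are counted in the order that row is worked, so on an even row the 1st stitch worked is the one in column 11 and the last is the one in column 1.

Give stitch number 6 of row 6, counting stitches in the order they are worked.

Row 6 uses chart row ((6-1) mod 6)+1 = 6. Row 6 is even, so WS.
Chart row 6 tiled across columns 1-11: K K P P K K P P K K P
Wrong side: read the tiled row from column 11 down to 1 and exchange K with P (leave YO, K2TOG).
Row 6 as worked: K P P K K P P K K P P
Stitch 6 in working order -> P

== STITCH ==
P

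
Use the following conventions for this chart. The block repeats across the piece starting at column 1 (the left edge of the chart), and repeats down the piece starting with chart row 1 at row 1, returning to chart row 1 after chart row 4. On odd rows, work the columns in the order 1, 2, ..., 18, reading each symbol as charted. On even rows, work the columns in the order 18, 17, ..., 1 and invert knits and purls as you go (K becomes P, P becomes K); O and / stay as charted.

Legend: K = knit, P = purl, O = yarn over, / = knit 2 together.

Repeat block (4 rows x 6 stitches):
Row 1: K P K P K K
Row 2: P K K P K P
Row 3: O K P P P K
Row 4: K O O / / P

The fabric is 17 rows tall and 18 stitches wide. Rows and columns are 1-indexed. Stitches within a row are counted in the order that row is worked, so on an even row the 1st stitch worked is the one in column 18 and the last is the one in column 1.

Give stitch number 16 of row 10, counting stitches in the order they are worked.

For row 10: chart row = ((10-1) mod 4) + 1 = 2; this is a WS (even) row.
Chart row 2 tiled across columns 1-18: P K K P K P P K K P K P P K K P K P
WS row: flip the tiled sequence (start at column 18) and apply K<->P; O and / stay.
Row 10 as worked: K P K P P K K P K P P K K P K P P K
The 16th stitch worked is P.

== STITCH ==
P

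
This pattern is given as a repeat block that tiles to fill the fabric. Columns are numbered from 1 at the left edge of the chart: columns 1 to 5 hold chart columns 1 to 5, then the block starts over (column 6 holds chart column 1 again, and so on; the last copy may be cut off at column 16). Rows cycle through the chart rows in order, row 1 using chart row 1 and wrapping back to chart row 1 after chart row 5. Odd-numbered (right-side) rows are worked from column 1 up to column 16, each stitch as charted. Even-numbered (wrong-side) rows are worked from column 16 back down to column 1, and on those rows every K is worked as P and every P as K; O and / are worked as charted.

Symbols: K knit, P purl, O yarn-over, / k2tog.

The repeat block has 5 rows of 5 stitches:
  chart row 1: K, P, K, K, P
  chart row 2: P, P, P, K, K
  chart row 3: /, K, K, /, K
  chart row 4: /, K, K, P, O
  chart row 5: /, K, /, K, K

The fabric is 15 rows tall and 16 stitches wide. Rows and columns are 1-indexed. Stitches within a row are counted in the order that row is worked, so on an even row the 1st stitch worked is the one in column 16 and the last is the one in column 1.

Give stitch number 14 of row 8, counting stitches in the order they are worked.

Row 8: (8-1) mod 5 = 2, so use chart row 3. Even row -> WS.
Chart row 3 tiled across columns 1-16: / K K / K / K K / K / K K / K /
WS: work from column 16 back to column 1 (reverse the tiled row), swapping K<->P (O and / unchanged).
Row 8 as worked: / P / P P / P / P P / P / P P /
Stitch 14 in working order -> P

== STITCH ==
P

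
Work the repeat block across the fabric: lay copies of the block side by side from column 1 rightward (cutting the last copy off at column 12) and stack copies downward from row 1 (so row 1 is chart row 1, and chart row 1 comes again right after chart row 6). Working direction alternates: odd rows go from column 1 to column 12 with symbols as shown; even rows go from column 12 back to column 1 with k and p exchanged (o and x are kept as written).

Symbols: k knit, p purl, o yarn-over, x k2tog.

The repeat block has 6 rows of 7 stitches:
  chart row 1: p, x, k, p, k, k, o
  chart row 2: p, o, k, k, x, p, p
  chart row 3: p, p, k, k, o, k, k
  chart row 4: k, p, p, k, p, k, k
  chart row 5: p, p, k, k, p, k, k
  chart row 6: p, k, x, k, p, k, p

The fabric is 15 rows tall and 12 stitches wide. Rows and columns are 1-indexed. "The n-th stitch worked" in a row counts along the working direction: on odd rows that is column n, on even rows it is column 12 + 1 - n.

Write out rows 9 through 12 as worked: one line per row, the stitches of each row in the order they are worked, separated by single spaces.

Rows as worked:
p p k k o k k p p k k o
k p k k p p p k p k k p
p p k k p k k p p k k p
k p x p k k p k p x p k

Derivation:
Row 9: chart row 3, RS - tile across columns 1-12 and work as-is.
Row 10: chart row 4, WS - tiled (columns 1-12): k p p k p k k k p p k p; work from column 12 back to 1 with k<->p swapped.
Row 11: chart row 5, RS - tile across columns 1-12 and work as-is.
Row 12: chart row 6, WS - tiled (columns 1-12): p k x k p k p p k x k p; work from column 12 back to 1 with k<->p swapped.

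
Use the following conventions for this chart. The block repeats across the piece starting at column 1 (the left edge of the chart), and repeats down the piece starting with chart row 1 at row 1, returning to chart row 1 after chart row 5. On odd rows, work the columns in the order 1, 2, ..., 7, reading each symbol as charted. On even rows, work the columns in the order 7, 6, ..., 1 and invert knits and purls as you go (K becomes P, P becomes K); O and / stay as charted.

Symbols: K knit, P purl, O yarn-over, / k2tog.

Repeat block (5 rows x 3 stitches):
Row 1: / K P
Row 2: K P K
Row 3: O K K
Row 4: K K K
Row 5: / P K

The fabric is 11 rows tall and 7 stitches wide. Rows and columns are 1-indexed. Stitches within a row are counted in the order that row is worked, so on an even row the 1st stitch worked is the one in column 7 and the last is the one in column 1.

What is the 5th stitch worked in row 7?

For row 7: chart row = ((7-1) mod 5) + 1 = 2; this is a RS (odd) row.
Chart row 2 tiled across columns 1-7: K P K K P K K
RS: work column 1 to column 7, symbols as charted — the tiled row is the row as worked.
Stitch 5 in working order -> P

Result:
P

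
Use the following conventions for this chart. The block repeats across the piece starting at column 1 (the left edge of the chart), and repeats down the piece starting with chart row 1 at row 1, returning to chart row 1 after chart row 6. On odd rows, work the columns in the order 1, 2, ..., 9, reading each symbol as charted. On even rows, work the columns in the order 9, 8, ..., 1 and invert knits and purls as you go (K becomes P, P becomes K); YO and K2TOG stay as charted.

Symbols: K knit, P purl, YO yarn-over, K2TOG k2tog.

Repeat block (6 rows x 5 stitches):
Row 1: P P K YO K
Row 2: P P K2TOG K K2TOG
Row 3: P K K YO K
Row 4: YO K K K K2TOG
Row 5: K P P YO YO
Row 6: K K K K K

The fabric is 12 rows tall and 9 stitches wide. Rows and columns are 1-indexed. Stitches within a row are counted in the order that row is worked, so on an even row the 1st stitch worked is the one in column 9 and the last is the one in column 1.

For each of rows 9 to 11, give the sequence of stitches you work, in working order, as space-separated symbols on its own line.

Row 9: chart row 3, RS - tile across columns 1-9 and work as-is.
Row 10: chart row 4, WS - tiled (columns 1-9): YO K K K K2TOG YO K K K; work from column 9 back to 1 with K<->P swapped.
Row 11: chart row 5, RS - tile across columns 1-9 and work as-is.

== ROWS AS WORKED ==
P K K YO K P K K YO
P P P YO K2TOG P P P YO
K P P YO YO K P P YO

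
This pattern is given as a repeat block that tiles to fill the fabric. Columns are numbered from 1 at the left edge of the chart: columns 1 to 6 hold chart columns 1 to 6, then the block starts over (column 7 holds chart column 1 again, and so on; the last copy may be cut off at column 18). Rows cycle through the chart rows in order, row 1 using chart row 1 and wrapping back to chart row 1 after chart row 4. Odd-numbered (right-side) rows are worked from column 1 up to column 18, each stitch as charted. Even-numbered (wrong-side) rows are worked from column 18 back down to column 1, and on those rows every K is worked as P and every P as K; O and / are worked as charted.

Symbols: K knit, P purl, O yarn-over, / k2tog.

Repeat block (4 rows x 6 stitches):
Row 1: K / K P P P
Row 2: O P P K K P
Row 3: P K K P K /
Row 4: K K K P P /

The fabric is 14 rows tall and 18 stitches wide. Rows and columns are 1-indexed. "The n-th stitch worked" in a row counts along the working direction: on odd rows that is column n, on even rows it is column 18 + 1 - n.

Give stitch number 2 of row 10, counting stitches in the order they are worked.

Result:
P

Derivation:
For row 10: chart row = ((10-1) mod 4) + 1 = 2; this is a WS (even) row.
Chart row 2 tiled across columns 1-18: O P P K K P O P P K K P O P P K K P
Wrong side: read the tiled row from column 18 down to 1 and exchange K with P (leave O, /).
Row 10 as worked: K P P K K O K P P K K O K P P K K O
Counting 2 along the worked row gives P.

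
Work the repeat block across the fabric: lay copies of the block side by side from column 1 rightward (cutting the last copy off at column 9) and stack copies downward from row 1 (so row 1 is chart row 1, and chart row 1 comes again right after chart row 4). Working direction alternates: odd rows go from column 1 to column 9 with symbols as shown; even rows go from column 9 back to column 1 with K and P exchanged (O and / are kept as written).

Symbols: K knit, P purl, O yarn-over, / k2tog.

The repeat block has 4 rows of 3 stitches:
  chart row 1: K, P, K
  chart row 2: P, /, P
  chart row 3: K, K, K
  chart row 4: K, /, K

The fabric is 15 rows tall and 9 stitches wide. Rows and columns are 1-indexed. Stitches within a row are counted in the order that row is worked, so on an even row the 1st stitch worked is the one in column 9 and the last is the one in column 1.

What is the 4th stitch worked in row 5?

Result:
K

Derivation:
Row 5 uses chart row ((5-1) mod 4)+1 = 1. Row 5 is odd, so RS.
Chart row 1 tiled across columns 1-9: K P K K P K K P K
RS row: no reversal, no swap; stitch n worked = column n.
The 4th stitch worked is K.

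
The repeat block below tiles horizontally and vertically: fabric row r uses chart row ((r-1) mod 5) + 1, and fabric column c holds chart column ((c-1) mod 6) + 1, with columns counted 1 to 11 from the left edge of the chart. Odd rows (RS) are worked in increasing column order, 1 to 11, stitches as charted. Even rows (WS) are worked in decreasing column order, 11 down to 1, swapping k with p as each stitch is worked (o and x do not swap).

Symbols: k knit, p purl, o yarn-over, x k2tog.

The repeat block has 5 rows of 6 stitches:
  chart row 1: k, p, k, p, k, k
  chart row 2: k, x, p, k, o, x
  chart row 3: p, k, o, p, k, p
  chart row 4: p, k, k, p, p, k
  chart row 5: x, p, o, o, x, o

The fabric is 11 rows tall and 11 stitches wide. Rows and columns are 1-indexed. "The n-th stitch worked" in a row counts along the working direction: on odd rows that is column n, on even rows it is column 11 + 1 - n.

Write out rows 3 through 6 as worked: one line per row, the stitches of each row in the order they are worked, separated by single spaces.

Row 3: chart row 3, RS - tile across columns 1-11 and work as-is.
Row 4: chart row 4, WS - tiled (columns 1-11): p k k p p k p k k p p; work from column 11 back to 1 with k<->p swapped.
Row 5: chart row 5, RS - tile across columns 1-11 and work as-is.
Row 6: chart row 1, WS - tiled (columns 1-11): k p k p k k k p k p k; work from column 11 back to 1 with k<->p swapped.

== ROWS AS WORKED ==
p k o p k p p k o p k
k k p p k p k k p p k
x p o o x o x p o o x
p k p k p p p k p k p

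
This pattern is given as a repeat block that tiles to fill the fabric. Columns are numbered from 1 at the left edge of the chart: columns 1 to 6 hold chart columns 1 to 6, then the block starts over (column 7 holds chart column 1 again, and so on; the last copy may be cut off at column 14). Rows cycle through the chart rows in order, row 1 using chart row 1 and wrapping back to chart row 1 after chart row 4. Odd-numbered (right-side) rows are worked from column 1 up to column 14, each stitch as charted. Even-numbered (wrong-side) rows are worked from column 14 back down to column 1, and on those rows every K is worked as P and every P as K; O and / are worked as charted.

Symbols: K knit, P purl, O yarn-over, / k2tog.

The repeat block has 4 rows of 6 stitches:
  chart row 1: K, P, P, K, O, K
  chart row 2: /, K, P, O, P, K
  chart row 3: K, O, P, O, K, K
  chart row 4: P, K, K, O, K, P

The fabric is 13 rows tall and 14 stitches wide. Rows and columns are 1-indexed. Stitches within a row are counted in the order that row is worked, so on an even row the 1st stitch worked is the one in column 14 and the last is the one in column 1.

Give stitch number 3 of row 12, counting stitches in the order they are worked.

== STITCH ==
K

Derivation:
Row 12: (12-1) mod 4 = 3, so use chart row 4. Even row -> WS.
Chart row 4 tiled across columns 1-14: P K K O K P P K K O K P P K
WS: work from column 14 back to column 1 (reverse the tiled row), swapping K<->P (O and / unchanged).
Row 12 as worked: P K K P O P P K K P O P P K
Stitch 3 in working order -> K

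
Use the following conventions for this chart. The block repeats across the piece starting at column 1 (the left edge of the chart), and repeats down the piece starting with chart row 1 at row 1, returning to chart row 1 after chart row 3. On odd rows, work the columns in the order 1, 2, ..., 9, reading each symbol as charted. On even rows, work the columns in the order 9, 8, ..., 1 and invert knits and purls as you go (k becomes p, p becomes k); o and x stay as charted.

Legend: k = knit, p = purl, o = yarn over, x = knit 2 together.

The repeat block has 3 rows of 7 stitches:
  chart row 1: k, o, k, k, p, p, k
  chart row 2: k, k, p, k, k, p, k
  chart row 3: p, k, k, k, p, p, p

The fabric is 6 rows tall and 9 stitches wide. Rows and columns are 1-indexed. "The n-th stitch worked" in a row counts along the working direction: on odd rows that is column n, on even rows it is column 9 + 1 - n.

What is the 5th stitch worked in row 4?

== STITCH ==
k

Derivation:
For row 4: chart row = ((4-1) mod 3) + 1 = 1; this is a WS (even) row.
Chart row 1 tiled across columns 1-9: k o k k p p k k o
Wrong side: read the tiled row from column 9 down to 1 and exchange k with p (leave o, x).
Row 4 as worked: o p p k k p p o p
The 5th stitch worked is k.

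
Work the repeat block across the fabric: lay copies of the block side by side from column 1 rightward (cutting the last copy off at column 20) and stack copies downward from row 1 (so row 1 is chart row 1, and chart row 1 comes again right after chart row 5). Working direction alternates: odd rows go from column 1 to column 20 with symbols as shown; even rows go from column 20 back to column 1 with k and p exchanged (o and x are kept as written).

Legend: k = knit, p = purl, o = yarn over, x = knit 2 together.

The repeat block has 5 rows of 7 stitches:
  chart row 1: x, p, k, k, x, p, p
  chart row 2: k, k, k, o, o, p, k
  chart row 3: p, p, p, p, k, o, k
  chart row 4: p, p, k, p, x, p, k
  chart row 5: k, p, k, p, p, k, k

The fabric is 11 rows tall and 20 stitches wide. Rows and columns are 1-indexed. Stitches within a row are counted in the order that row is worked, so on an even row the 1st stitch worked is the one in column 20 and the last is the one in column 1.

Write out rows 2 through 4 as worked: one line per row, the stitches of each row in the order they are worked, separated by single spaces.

== ROWS AS WORKED ==
k o o p p p p k o o p p p p k o o p p p
p p p p k o k p p p p k o k p p p p k o
k x k p k k p k x k p k k p k x k p k k

Derivation:
Row 2: chart row 2, WS - tiled (columns 1-20): k k k o o p k k k k o o p k k k k o o p; work from column 20 back to 1 with k<->p swapped.
Row 3: chart row 3, RS - tile across columns 1-20 and work as-is.
Row 4: chart row 4, WS - tiled (columns 1-20): p p k p x p k p p k p x p k p p k p x p; work from column 20 back to 1 with k<->p swapped.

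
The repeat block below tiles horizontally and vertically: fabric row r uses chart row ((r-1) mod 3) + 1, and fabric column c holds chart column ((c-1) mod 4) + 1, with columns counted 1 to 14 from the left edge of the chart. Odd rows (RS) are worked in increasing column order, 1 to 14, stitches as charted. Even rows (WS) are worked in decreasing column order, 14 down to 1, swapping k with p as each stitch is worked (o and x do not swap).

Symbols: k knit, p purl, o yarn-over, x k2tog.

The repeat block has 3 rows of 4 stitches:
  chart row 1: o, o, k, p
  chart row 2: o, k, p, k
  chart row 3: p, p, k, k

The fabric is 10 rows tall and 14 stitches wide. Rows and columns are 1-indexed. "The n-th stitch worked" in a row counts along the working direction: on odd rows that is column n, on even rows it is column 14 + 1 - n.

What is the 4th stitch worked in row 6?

Stitch:
p

Derivation:
Row 6 uses chart row ((6-1) mod 3)+1 = 3. Row 6 is even, so WS.
Chart row 3 tiled across columns 1-14: p p k k p p k k p p k k p p
WS: work from column 14 back to column 1 (reverse the tiled row), swapping k<->p (o and x unchanged).
Row 6 as worked: k k p p k k p p k k p p k k
Stitch 4 in working order -> p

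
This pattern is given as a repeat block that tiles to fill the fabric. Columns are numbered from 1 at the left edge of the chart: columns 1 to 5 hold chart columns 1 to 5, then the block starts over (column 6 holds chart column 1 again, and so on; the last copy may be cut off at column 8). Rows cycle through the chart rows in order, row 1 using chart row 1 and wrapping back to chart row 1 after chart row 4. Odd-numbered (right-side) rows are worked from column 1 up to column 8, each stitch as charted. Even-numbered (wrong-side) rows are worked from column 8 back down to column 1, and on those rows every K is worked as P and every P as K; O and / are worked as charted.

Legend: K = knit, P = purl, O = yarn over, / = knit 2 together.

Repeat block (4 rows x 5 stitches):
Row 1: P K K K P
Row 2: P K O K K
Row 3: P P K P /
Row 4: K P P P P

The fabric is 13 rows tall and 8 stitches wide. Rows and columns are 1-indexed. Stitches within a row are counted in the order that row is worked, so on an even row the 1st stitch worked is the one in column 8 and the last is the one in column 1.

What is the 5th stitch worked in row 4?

Row 4 uses chart row ((4-1) mod 4)+1 = 4. Row 4 is even, so WS.
Chart row 4 tiled across columns 1-8: K P P P P K P P
Wrong side: read the tiled row from column 8 down to 1 and exchange K with P (leave O, /).
Row 4 as worked: K K P K K K K P
Stitch 5 in working order -> K

== STITCH ==
K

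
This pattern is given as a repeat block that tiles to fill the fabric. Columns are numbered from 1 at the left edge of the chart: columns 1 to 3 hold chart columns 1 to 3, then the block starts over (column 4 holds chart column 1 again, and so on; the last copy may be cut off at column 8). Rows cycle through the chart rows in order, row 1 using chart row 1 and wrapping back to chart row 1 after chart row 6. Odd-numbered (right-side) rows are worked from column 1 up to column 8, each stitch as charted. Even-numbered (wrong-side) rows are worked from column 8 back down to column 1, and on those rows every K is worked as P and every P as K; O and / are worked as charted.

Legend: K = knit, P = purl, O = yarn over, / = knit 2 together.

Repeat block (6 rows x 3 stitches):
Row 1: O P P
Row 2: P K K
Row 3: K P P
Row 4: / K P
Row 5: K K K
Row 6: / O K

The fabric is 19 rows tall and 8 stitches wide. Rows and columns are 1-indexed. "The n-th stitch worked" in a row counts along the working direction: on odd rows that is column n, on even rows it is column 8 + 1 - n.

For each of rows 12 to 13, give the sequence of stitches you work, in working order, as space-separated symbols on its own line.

Row 12: chart row 6, WS - tiled (columns 1-8): / O K / O K / O; work from column 8 back to 1 with K<->P swapped.
Row 13: chart row 1, RS - tile across columns 1-8 and work as-is.

== ROWS AS WORKED ==
O / P O / P O /
O P P O P P O P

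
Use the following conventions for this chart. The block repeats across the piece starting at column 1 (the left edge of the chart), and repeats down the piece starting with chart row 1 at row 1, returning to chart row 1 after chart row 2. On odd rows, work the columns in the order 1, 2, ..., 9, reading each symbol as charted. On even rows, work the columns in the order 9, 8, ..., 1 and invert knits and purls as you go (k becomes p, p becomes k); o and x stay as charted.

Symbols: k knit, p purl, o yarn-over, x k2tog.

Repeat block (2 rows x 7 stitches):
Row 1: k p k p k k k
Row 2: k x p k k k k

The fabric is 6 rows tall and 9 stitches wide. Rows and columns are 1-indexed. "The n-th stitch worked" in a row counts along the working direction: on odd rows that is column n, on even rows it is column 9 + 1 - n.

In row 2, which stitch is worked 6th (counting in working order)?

Row 2: (2-1) mod 2 = 1, so use chart row 2. Even row -> WS.
Chart row 2 tiled across columns 1-9: k x p k k k k k x
WS row: flip the tiled sequence (start at column 9) and apply k<->p; o and x stay.
Row 2 as worked: x p p p p p k x p
The 6th stitch worked is p.

Stitch:
p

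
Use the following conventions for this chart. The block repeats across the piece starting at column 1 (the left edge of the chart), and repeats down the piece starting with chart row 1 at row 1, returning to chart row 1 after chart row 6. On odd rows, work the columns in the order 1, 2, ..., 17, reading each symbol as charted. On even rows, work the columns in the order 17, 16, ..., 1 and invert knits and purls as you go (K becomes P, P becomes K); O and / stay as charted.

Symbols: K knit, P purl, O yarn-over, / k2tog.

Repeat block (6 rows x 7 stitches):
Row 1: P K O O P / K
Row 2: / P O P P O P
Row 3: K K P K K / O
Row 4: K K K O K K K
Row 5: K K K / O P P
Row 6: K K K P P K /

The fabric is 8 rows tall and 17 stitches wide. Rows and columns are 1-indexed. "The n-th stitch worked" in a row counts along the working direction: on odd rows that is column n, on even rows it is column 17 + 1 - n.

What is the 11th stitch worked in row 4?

For row 4: chart row = ((4-1) mod 6) + 1 = 4; this is a WS (even) row.
Chart row 4 tiled across columns 1-17: K K K O K K K K K K O K K K K K K
Wrong side: read the tiled row from column 17 down to 1 and exchange K with P (leave O, /).
Row 4 as worked: P P P P P P O P P P P P P O P P P
Stitch 11 in working order -> P

Result:
P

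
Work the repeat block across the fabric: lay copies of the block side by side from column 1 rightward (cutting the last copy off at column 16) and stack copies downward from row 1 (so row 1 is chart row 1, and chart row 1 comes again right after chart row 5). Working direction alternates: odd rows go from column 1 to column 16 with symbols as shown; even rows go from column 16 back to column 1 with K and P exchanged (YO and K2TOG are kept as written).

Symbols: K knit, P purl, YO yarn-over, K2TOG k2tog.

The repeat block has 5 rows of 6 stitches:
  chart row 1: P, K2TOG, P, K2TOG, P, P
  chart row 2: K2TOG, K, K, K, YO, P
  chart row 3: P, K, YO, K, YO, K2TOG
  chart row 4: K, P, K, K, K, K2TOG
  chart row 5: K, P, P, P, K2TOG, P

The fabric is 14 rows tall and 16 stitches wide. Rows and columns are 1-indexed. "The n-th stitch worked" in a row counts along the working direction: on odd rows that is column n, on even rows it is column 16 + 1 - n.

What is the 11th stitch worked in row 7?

Row 7 uses chart row ((7-1) mod 5)+1 = 2. Row 7 is odd, so RS.
Chart row 2 tiled across columns 1-16: K2TOG K K K YO P K2TOG K K K YO P K2TOG K K K
Right side: take the tiled row as-is (worked left to right from column 1).
The 11th stitch worked is YO.

Stitch:
YO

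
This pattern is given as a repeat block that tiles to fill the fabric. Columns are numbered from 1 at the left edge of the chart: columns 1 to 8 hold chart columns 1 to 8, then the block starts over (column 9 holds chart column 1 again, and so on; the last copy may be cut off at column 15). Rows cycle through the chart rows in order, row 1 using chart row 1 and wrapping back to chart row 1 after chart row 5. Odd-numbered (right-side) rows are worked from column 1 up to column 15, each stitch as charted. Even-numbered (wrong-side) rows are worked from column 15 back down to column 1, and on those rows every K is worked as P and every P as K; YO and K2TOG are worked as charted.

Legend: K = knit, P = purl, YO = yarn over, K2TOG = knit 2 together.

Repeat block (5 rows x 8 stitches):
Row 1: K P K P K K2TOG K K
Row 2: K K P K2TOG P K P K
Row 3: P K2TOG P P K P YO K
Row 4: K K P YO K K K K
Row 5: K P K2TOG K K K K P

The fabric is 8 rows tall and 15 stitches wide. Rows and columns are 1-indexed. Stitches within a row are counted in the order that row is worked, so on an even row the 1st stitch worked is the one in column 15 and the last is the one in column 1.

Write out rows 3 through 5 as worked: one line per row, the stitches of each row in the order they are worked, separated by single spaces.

Row 3: chart row 3, RS - tile across columns 1-15 and work as-is.
Row 4: chart row 4, WS - tiled (columns 1-15): K K P YO K K K K K K P YO K K K; work from column 15 back to 1 with K<->P swapped.
Row 5: chart row 5, RS - tile across columns 1-15 and work as-is.

Result:
P K2TOG P P K P YO K P K2TOG P P K P YO
P P P YO K P P P P P P YO K P P
K P K2TOG K K K K P K P K2TOG K K K K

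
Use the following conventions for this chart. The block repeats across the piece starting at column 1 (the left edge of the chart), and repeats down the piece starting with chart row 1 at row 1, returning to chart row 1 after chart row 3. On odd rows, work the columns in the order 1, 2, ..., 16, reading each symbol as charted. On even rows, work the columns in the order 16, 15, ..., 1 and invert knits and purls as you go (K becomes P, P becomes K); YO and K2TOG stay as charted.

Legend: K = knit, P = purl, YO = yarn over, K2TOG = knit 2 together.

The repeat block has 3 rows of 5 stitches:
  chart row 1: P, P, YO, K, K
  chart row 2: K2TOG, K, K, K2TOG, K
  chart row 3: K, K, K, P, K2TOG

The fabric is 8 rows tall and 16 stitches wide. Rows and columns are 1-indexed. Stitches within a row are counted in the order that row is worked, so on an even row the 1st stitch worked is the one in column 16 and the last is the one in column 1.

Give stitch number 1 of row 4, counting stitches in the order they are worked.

Stitch:
K

Derivation:
Row 4 uses chart row ((4-1) mod 3)+1 = 1. Row 4 is even, so WS.
Chart row 1 tiled across columns 1-16: P P YO K K P P YO K K P P YO K K P
WS: work from column 16 back to column 1 (reverse the tiled row), swapping K<->P (YO and K2TOG unchanged).
Row 4 as worked: K P P YO K K P P YO K K P P YO K K
Stitch 1 in working order -> K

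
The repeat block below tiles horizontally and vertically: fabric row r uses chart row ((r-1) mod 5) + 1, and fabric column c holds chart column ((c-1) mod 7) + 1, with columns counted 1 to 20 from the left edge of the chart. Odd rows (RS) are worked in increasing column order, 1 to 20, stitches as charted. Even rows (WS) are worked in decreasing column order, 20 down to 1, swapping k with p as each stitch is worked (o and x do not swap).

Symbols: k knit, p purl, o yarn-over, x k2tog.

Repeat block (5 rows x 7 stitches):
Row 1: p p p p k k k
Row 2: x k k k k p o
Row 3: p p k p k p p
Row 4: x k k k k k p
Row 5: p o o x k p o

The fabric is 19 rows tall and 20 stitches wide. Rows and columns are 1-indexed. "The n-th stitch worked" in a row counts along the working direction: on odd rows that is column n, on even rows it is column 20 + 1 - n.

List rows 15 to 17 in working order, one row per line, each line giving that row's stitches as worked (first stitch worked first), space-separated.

Row 15: chart row 5, RS - tile across columns 1-20 and work as-is.
Row 16: chart row 1, WS - tiled (columns 1-20): p p p p k k k p p p p k k k p p p p k k; work from column 20 back to 1 with k<->p swapped.
Row 17: chart row 2, RS - tile across columns 1-20 and work as-is.

== ROWS AS WORKED ==
p o o x k p o p o o x k p o p o o x k p
p p k k k k p p p k k k k p p p k k k k
x k k k k p o x k k k k p o x k k k k p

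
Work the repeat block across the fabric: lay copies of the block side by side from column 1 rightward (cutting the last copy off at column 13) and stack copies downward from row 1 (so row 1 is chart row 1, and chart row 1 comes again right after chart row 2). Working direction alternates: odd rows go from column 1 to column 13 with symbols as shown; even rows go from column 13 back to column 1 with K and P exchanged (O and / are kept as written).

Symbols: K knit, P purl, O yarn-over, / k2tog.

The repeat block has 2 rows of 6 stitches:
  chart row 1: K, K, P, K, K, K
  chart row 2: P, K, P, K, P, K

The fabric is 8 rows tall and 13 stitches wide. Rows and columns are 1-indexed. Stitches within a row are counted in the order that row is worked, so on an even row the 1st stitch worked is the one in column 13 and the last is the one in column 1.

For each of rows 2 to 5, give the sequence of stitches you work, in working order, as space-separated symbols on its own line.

== ROWS AS WORKED ==
K P K P K P K P K P K P K
K K P K K K K K P K K K K
K P K P K P K P K P K P K
K K P K K K K K P K K K K

Derivation:
Row 2: chart row 2, WS - tiled (columns 1-13): P K P K P K P K P K P K P; work from column 13 back to 1 with K<->P swapped.
Row 3: chart row 1, RS - tile across columns 1-13 and work as-is.
Row 4: chart row 2, WS - tiled (columns 1-13): P K P K P K P K P K P K P; work from column 13 back to 1 with K<->P swapped.
Row 5: chart row 1, RS - tile across columns 1-13 and work as-is.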